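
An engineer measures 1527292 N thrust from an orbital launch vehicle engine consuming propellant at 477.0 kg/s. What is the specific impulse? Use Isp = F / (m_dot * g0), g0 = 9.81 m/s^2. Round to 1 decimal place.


Step 1: m_dot * g0 = 477.0 * 9.81 = 4679.37
Step 2: Isp = 1527292 / 4679.37 = 326.4 s

326.4


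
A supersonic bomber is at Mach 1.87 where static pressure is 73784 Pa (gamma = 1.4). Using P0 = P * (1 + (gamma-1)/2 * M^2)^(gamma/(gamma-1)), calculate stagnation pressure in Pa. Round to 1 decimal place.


Step 1: (gamma-1)/2 * M^2 = 0.2 * 3.4969 = 0.69938
Step 2: 1 + 0.69938 = 1.69938
Step 3: Exponent gamma/(gamma-1) = 3.5
Step 4: P0 = 73784 * 1.69938^3.5 = 472040.2 Pa

472040.2


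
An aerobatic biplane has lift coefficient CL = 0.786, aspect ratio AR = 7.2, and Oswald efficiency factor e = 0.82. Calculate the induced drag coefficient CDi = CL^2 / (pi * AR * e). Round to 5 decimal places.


Step 1: CL^2 = 0.786^2 = 0.617796
Step 2: pi * AR * e = 3.14159 * 7.2 * 0.82 = 18.547963
Step 3: CDi = 0.617796 / 18.547963 = 0.03331

0.03331


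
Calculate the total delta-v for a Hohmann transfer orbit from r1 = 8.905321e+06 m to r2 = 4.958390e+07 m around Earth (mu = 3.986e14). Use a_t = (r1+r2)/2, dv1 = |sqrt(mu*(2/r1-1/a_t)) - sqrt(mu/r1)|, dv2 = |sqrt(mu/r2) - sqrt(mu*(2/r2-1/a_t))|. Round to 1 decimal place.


Step 1: Transfer semi-major axis a_t = (8.905321e+06 + 4.958390e+07) / 2 = 2.924461e+07 m
Step 2: v1 (circular at r1) = sqrt(mu/r1) = 6690.27 m/s
Step 3: v_t1 = sqrt(mu*(2/r1 - 1/a_t)) = 8711.47 m/s
Step 4: dv1 = |8711.47 - 6690.27| = 2021.19 m/s
Step 5: v2 (circular at r2) = 2835.3 m/s, v_t2 = 1564.59 m/s
Step 6: dv2 = |2835.3 - 1564.59| = 1270.71 m/s
Step 7: Total delta-v = 2021.19 + 1270.71 = 3291.9 m/s

3291.9


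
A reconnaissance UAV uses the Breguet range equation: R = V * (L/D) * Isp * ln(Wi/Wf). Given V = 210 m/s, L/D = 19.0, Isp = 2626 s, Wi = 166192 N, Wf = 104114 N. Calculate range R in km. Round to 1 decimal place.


Step 1: Coefficient = V * (L/D) * Isp = 210 * 19.0 * 2626 = 10477740.0 m
Step 2: Wi/Wf = 166192 / 104114 = 1.59625
Step 3: ln(1.59625) = 0.467657
Step 4: R = 10477740.0 * 0.467657 = 4899991.5 m = 4900.0 km

4900.0


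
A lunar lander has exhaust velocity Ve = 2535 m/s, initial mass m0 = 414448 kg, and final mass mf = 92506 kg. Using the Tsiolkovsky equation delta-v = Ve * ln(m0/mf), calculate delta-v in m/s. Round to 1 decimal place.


Step 1: Mass ratio m0/mf = 414448 / 92506 = 4.480228
Step 2: ln(4.480228) = 1.499674
Step 3: delta-v = 2535 * 1.499674 = 3801.7 m/s

3801.7


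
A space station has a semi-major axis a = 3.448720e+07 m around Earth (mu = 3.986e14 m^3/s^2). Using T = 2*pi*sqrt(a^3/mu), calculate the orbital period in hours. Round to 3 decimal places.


Step 1: a^3 / mu = 4.101794e+22 / 3.986e14 = 1.029050e+08
Step 2: sqrt(1.029050e+08) = 10144.2106 s
Step 3: T = 2*pi * 10144.2106 = 63737.95 s
Step 4: T in hours = 63737.95 / 3600 = 17.705 hours

17.705


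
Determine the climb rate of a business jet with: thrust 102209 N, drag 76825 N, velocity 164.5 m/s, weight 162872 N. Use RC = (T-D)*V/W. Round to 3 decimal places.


Step 1: Excess thrust = T - D = 102209 - 76825 = 25384 N
Step 2: Excess power = 25384 * 164.5 = 4175668.0 W
Step 3: RC = 4175668.0 / 162872 = 25.638 m/s

25.638


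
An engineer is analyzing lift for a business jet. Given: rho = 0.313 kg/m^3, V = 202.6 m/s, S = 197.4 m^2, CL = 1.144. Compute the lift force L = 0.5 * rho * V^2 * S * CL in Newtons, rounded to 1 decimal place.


Step 1: Calculate dynamic pressure q = 0.5 * 0.313 * 202.6^2 = 0.5 * 0.313 * 41046.76 = 6423.8179 Pa
Step 2: Multiply by wing area and lift coefficient: L = 6423.8179 * 197.4 * 1.144
Step 3: L = 1268061.6614 * 1.144 = 1450662.5 N

1450662.5


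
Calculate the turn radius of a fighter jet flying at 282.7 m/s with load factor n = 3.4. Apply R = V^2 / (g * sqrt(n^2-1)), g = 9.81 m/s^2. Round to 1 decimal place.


Step 1: V^2 = 282.7^2 = 79919.29
Step 2: n^2 - 1 = 3.4^2 - 1 = 10.56
Step 3: sqrt(10.56) = 3.249615
Step 4: R = 79919.29 / (9.81 * 3.249615) = 2507.0 m

2507.0


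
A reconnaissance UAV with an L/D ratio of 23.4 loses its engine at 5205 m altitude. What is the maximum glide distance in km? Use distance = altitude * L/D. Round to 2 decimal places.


Step 1: Glide distance = altitude * L/D = 5205 * 23.4 = 121797.0 m
Step 2: Convert to km: 121797.0 / 1000 = 121.80 km

121.80


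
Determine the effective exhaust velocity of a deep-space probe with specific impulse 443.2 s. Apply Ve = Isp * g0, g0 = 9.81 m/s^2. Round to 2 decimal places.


Step 1: Ve = Isp * g0 = 443.2 * 9.81
Step 2: Ve = 4347.79 m/s

4347.79


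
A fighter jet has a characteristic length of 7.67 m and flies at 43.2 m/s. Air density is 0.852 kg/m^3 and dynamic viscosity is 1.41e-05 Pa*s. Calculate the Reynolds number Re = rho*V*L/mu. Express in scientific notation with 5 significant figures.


Step 1: Numerator = rho * V * L = 0.852 * 43.2 * 7.67 = 282.305088
Step 2: Re = 282.305088 / 1.41e-05
Step 3: Re = 2.0022e+07

2.0022e+07


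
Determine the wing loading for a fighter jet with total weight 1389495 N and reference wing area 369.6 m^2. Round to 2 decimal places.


Step 1: Wing loading = W / S = 1389495 / 369.6
Step 2: Wing loading = 3759.46 N/m^2

3759.46


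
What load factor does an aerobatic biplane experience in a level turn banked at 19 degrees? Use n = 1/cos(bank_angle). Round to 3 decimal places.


Step 1: Convert 19 degrees to radians = 0.331613
Step 2: cos(19 deg) = 0.945519
Step 3: n = 1 / 0.945519 = 1.058

1.058


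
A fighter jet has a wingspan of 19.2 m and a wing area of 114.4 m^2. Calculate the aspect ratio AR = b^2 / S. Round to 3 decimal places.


Step 1: b^2 = 19.2^2 = 368.64
Step 2: AR = 368.64 / 114.4 = 3.222

3.222


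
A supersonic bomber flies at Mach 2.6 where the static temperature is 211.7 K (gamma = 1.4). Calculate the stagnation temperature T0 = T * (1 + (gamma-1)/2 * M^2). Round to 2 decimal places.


Step 1: (gamma-1)/2 = 0.2
Step 2: M^2 = 6.76
Step 3: 1 + 0.2 * 6.76 = 2.352
Step 4: T0 = 211.7 * 2.352 = 497.92 K

497.92


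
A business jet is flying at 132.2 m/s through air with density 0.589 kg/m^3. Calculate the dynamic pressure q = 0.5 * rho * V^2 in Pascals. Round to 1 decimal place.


Step 1: V^2 = 132.2^2 = 17476.84
Step 2: q = 0.5 * 0.589 * 17476.84
Step 3: q = 5146.9 Pa

5146.9


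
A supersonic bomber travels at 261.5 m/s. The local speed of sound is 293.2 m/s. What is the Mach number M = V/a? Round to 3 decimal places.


Step 1: M = V / a = 261.5 / 293.2
Step 2: M = 0.892

0.892


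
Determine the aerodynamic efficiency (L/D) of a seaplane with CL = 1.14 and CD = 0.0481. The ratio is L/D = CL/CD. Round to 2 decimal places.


Step 1: L/D = CL / CD = 1.14 / 0.0481
Step 2: L/D = 23.70

23.70


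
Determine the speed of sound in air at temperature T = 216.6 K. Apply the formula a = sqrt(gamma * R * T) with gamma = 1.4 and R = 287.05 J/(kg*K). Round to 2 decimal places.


Step 1: gamma * R * T = 1.4 * 287.05 * 216.6 = 87045.042
Step 2: a = sqrt(87045.042) = 295.03 m/s

295.03


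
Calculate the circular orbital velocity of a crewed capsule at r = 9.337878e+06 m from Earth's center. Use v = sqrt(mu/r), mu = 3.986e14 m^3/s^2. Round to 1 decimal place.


Step 1: mu / r = 3.986e14 / 9.337878e+06 = 42686357.65
Step 2: v = sqrt(42686357.65) = 6533.5 m/s

6533.5


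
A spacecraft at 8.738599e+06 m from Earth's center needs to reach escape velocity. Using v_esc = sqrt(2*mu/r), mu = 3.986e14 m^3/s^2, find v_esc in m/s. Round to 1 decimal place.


Step 1: 2*mu/r = 2 * 3.986e14 / 8.738599e+06 = 91227438.174
Step 2: v_esc = sqrt(91227438.174) = 9551.3 m/s

9551.3


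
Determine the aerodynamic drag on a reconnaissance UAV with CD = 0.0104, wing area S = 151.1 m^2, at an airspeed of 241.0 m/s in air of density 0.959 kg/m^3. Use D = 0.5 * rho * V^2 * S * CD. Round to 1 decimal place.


Step 1: Dynamic pressure q = 0.5 * 0.959 * 241.0^2 = 27849.8395 Pa
Step 2: Drag D = q * S * CD = 27849.8395 * 151.1 * 0.0104
Step 3: D = 43764.4 N

43764.4


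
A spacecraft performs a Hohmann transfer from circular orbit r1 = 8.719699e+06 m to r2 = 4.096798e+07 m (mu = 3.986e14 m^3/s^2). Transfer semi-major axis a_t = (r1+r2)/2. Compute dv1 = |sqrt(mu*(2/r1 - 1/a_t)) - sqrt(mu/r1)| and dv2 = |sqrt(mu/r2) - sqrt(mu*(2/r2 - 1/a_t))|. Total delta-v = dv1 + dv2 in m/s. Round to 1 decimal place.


Step 1: Transfer semi-major axis a_t = (8.719699e+06 + 4.096798e+07) / 2 = 2.484384e+07 m
Step 2: v1 (circular at r1) = sqrt(mu/r1) = 6761.11 m/s
Step 3: v_t1 = sqrt(mu*(2/r1 - 1/a_t)) = 8682.22 m/s
Step 4: dv1 = |8682.22 - 6761.11| = 1921.11 m/s
Step 5: v2 (circular at r2) = 3119.22 m/s, v_t2 = 1847.94 m/s
Step 6: dv2 = |3119.22 - 1847.94| = 1271.28 m/s
Step 7: Total delta-v = 1921.11 + 1271.28 = 3192.4 m/s

3192.4


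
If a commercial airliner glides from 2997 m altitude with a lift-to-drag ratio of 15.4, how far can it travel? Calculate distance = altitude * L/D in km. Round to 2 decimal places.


Step 1: Glide distance = altitude * L/D = 2997 * 15.4 = 46153.8 m
Step 2: Convert to km: 46153.8 / 1000 = 46.15 km

46.15


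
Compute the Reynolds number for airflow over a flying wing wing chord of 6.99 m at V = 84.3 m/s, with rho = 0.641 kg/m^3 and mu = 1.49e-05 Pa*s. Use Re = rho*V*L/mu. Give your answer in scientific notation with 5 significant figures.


Step 1: Numerator = rho * V * L = 0.641 * 84.3 * 6.99 = 377.713737
Step 2: Re = 377.713737 / 1.49e-05
Step 3: Re = 2.5350e+07

2.5350e+07


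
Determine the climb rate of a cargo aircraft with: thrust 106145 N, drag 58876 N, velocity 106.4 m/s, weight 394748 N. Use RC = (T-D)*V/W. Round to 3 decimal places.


Step 1: Excess thrust = T - D = 106145 - 58876 = 47269 N
Step 2: Excess power = 47269 * 106.4 = 5029421.6 W
Step 3: RC = 5029421.6 / 394748 = 12.741 m/s

12.741


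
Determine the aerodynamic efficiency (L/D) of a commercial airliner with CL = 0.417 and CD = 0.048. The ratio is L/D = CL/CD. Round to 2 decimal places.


Step 1: L/D = CL / CD = 0.417 / 0.048
Step 2: L/D = 8.69

8.69


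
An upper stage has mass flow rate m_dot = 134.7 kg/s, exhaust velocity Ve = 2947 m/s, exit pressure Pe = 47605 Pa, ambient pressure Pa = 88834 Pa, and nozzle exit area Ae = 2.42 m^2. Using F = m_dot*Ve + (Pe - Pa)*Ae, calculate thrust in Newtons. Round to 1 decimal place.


Step 1: Momentum thrust = m_dot * Ve = 134.7 * 2947 = 396960.9 N
Step 2: Pressure thrust = (Pe - Pa) * Ae = (47605 - 88834) * 2.42 = -99774.18 N
Step 3: Total thrust F = 396960.9 + -99774.18 = 297186.7 N

297186.7


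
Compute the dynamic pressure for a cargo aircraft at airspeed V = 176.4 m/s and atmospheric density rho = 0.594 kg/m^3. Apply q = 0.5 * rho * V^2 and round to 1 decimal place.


Step 1: V^2 = 176.4^2 = 31116.96
Step 2: q = 0.5 * 0.594 * 31116.96
Step 3: q = 9241.7 Pa

9241.7


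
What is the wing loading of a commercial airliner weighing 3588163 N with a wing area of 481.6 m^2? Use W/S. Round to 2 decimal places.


Step 1: Wing loading = W / S = 3588163 / 481.6
Step 2: Wing loading = 7450.50 N/m^2

7450.50


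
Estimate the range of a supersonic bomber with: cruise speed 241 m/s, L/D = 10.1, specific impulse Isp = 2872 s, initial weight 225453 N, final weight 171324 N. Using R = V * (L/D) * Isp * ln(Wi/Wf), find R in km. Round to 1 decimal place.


Step 1: Coefficient = V * (L/D) * Isp = 241 * 10.1 * 2872 = 6990735.2 m
Step 2: Wi/Wf = 225453 / 171324 = 1.315945
Step 3: ln(1.315945) = 0.274555
Step 4: R = 6990735.2 * 0.274555 = 1919342.8 m = 1919.3 km

1919.3


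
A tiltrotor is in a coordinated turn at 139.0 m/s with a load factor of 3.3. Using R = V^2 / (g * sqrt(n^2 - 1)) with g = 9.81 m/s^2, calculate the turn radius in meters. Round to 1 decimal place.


Step 1: V^2 = 139.0^2 = 19321.0
Step 2: n^2 - 1 = 3.3^2 - 1 = 9.89
Step 3: sqrt(9.89) = 3.144837
Step 4: R = 19321.0 / (9.81 * 3.144837) = 626.3 m

626.3


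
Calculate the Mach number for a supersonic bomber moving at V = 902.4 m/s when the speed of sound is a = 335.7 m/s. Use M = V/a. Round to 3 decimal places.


Step 1: M = V / a = 902.4 / 335.7
Step 2: M = 2.688

2.688


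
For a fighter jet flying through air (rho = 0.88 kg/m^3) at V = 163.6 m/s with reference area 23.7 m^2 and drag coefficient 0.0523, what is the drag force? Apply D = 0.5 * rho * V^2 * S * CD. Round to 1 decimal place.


Step 1: Dynamic pressure q = 0.5 * 0.88 * 163.6^2 = 11776.5824 Pa
Step 2: Drag D = q * S * CD = 11776.5824 * 23.7 * 0.0523
Step 3: D = 14597.2 N

14597.2


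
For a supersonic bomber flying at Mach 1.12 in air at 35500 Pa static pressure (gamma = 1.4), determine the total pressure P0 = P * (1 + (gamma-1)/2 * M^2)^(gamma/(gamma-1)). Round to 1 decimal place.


Step 1: (gamma-1)/2 * M^2 = 0.2 * 1.2544 = 0.25088
Step 2: 1 + 0.25088 = 1.25088
Step 3: Exponent gamma/(gamma-1) = 3.5
Step 4: P0 = 35500 * 1.25088^3.5 = 77711.1 Pa

77711.1


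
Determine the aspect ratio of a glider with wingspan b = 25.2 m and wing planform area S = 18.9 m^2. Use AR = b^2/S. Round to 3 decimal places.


Step 1: b^2 = 25.2^2 = 635.04
Step 2: AR = 635.04 / 18.9 = 33.600

33.600


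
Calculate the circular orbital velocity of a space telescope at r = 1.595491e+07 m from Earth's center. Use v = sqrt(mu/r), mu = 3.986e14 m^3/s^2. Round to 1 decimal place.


Step 1: mu / r = 3.986e14 / 1.595491e+07 = 24982904.949
Step 2: v = sqrt(24982904.949) = 4998.3 m/s

4998.3


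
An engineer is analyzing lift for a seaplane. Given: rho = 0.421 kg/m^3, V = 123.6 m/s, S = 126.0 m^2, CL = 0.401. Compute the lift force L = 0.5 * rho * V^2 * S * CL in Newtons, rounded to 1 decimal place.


Step 1: Calculate dynamic pressure q = 0.5 * 0.421 * 123.6^2 = 0.5 * 0.421 * 15276.96 = 3215.8001 Pa
Step 2: Multiply by wing area and lift coefficient: L = 3215.8001 * 126.0 * 0.401
Step 3: L = 405190.8101 * 0.401 = 162481.5 N

162481.5


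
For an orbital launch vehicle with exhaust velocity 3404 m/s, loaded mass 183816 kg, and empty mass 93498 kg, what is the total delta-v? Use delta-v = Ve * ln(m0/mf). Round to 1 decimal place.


Step 1: Mass ratio m0/mf = 183816 / 93498 = 1.965989
Step 2: ln(1.965989) = 0.675995
Step 3: delta-v = 3404 * 0.675995 = 2301.1 m/s

2301.1


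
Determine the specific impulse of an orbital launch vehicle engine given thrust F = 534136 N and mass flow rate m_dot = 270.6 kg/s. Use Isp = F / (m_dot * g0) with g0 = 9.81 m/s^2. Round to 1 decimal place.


Step 1: m_dot * g0 = 270.6 * 9.81 = 2654.59
Step 2: Isp = 534136 / 2654.59 = 201.2 s

201.2


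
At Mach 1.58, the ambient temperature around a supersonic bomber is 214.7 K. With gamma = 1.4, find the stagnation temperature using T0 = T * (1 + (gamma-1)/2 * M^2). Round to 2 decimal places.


Step 1: (gamma-1)/2 = 0.2
Step 2: M^2 = 2.4964
Step 3: 1 + 0.2 * 2.4964 = 1.49928
Step 4: T0 = 214.7 * 1.49928 = 321.90 K

321.90


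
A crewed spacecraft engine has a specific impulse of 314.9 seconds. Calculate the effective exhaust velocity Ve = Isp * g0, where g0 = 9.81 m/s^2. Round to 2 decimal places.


Step 1: Ve = Isp * g0 = 314.9 * 9.81
Step 2: Ve = 3089.17 m/s

3089.17


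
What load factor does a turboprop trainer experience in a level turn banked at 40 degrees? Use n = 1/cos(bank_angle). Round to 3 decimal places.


Step 1: Convert 40 degrees to radians = 0.698132
Step 2: cos(40 deg) = 0.766044
Step 3: n = 1 / 0.766044 = 1.305

1.305


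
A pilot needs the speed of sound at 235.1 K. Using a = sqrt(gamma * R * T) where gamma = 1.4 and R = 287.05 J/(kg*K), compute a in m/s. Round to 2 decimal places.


Step 1: gamma * R * T = 1.4 * 287.05 * 235.1 = 94479.637
Step 2: a = sqrt(94479.637) = 307.38 m/s

307.38


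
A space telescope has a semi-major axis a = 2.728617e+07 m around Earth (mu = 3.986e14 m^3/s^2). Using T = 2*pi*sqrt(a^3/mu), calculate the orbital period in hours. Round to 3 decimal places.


Step 1: a^3 / mu = 2.031551e+22 / 3.986e14 = 5.096716e+07
Step 2: sqrt(5.096716e+07) = 7139.1289 s
Step 3: T = 2*pi * 7139.1289 = 44856.47 s
Step 4: T in hours = 44856.47 / 3600 = 12.460 hours

12.460


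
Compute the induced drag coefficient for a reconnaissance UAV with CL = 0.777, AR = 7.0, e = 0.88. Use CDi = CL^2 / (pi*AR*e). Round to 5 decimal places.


Step 1: CL^2 = 0.777^2 = 0.603729
Step 2: pi * AR * e = 3.14159 * 7.0 * 0.88 = 19.352211
Step 3: CDi = 0.603729 / 19.352211 = 0.03120

0.03120


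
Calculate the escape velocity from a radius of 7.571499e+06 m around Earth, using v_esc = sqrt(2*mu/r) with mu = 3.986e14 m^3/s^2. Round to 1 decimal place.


Step 1: 2*mu/r = 2 * 3.986e14 / 7.571499e+06 = 105289586.6459
Step 2: v_esc = sqrt(105289586.6459) = 10261.1 m/s

10261.1


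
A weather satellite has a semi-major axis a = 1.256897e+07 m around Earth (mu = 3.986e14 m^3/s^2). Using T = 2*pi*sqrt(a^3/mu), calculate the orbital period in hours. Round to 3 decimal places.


Step 1: a^3 / mu = 1.985633e+21 / 3.986e14 = 4.981519e+06
Step 2: sqrt(4.981519e+06) = 2231.9316 s
Step 3: T = 2*pi * 2231.9316 = 14023.64 s
Step 4: T in hours = 14023.64 / 3600 = 3.895 hours

3.895


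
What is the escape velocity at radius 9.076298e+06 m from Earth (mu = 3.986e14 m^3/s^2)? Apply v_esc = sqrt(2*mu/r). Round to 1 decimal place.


Step 1: 2*mu/r = 2 * 3.986e14 / 9.076298e+06 = 87833167.223
Step 2: v_esc = sqrt(87833167.223) = 9371.9 m/s

9371.9


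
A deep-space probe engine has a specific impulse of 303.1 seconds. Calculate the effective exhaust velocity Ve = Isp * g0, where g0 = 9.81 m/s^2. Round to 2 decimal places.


Step 1: Ve = Isp * g0 = 303.1 * 9.81
Step 2: Ve = 2973.41 m/s

2973.41


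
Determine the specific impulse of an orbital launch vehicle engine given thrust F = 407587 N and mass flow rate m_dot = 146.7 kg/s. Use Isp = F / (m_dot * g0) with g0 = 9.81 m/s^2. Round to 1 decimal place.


Step 1: m_dot * g0 = 146.7 * 9.81 = 1439.13
Step 2: Isp = 407587 / 1439.13 = 283.2 s

283.2


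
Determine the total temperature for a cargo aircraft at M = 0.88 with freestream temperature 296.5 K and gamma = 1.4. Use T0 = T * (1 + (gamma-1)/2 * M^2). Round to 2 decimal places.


Step 1: (gamma-1)/2 = 0.2
Step 2: M^2 = 0.7744
Step 3: 1 + 0.2 * 0.7744 = 1.15488
Step 4: T0 = 296.5 * 1.15488 = 342.42 K

342.42


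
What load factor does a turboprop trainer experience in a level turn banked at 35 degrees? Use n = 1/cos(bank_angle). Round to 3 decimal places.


Step 1: Convert 35 degrees to radians = 0.610865
Step 2: cos(35 deg) = 0.819152
Step 3: n = 1 / 0.819152 = 1.221

1.221


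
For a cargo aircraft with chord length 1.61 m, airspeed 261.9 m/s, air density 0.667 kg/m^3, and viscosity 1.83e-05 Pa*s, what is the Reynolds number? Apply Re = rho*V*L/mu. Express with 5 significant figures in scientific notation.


Step 1: Numerator = rho * V * L = 0.667 * 261.9 * 1.61 = 281.246553
Step 2: Re = 281.246553 / 1.83e-05
Step 3: Re = 1.5369e+07

1.5369e+07


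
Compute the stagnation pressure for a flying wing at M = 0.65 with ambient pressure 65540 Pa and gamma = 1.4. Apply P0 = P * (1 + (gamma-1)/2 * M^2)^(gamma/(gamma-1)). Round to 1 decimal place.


Step 1: (gamma-1)/2 * M^2 = 0.2 * 0.4225 = 0.0845
Step 2: 1 + 0.0845 = 1.0845
Step 3: Exponent gamma/(gamma-1) = 3.5
Step 4: P0 = 65540 * 1.0845^3.5 = 87058.2 Pa

87058.2


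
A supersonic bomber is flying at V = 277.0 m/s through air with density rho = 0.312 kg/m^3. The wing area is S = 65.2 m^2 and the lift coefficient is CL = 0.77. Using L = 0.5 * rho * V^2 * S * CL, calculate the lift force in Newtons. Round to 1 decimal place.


Step 1: Calculate dynamic pressure q = 0.5 * 0.312 * 277.0^2 = 0.5 * 0.312 * 76729.0 = 11969.724 Pa
Step 2: Multiply by wing area and lift coefficient: L = 11969.724 * 65.2 * 0.77
Step 3: L = 780426.0048 * 0.77 = 600928.0 N

600928.0


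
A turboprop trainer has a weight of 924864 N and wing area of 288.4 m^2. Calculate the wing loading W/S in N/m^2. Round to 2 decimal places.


Step 1: Wing loading = W / S = 924864 / 288.4
Step 2: Wing loading = 3206.88 N/m^2

3206.88


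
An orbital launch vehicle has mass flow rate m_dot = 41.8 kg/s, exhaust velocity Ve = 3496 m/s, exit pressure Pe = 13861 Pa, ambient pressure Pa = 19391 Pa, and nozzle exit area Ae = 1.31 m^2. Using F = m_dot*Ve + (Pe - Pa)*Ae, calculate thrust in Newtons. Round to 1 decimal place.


Step 1: Momentum thrust = m_dot * Ve = 41.8 * 3496 = 146132.8 N
Step 2: Pressure thrust = (Pe - Pa) * Ae = (13861 - 19391) * 1.31 = -7244.30 N
Step 3: Total thrust F = 146132.8 + -7244.30 = 138888.5 N

138888.5


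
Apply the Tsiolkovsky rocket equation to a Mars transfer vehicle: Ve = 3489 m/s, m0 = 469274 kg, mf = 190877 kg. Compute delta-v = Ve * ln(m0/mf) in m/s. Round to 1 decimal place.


Step 1: Mass ratio m0/mf = 469274 / 190877 = 2.458515
Step 2: ln(2.458515) = 0.899558
Step 3: delta-v = 3489 * 0.899558 = 3138.6 m/s

3138.6


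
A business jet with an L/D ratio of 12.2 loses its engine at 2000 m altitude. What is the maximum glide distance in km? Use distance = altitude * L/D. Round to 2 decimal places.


Step 1: Glide distance = altitude * L/D = 2000 * 12.2 = 24400.0 m
Step 2: Convert to km: 24400.0 / 1000 = 24.40 km

24.40


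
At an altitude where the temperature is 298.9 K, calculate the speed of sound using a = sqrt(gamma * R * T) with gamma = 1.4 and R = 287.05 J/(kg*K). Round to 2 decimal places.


Step 1: gamma * R * T = 1.4 * 287.05 * 298.9 = 120118.943
Step 2: a = sqrt(120118.943) = 346.58 m/s

346.58


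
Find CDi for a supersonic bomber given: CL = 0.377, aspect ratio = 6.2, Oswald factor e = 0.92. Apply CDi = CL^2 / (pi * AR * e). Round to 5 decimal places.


Step 1: CL^2 = 0.377^2 = 0.142129
Step 2: pi * AR * e = 3.14159 * 6.2 * 0.92 = 17.919644
Step 3: CDi = 0.142129 / 17.919644 = 0.00793

0.00793


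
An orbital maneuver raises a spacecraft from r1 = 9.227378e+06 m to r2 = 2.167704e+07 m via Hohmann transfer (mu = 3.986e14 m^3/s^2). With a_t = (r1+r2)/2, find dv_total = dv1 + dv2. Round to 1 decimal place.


Step 1: Transfer semi-major axis a_t = (9.227378e+06 + 2.167704e+07) / 2 = 1.545221e+07 m
Step 2: v1 (circular at r1) = sqrt(mu/r1) = 6572.48 m/s
Step 3: v_t1 = sqrt(mu*(2/r1 - 1/a_t)) = 7784.56 m/s
Step 4: dv1 = |7784.56 - 6572.48| = 1212.08 m/s
Step 5: v2 (circular at r2) = 4288.14 m/s, v_t2 = 3313.69 m/s
Step 6: dv2 = |4288.14 - 3313.69| = 974.44 m/s
Step 7: Total delta-v = 1212.08 + 974.44 = 2186.5 m/s

2186.5


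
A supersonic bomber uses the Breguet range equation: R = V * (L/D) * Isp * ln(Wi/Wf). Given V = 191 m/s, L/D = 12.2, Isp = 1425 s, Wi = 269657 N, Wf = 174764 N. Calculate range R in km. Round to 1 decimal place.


Step 1: Coefficient = V * (L/D) * Isp = 191 * 12.2 * 1425 = 3320535.0 m
Step 2: Wi/Wf = 269657 / 174764 = 1.542978
Step 3: ln(1.542978) = 0.433714
Step 4: R = 3320535.0 * 0.433714 = 1440163.5 m = 1440.2 km

1440.2


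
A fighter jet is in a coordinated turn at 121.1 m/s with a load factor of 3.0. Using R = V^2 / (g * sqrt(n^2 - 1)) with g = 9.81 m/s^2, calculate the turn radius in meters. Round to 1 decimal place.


Step 1: V^2 = 121.1^2 = 14665.21
Step 2: n^2 - 1 = 3.0^2 - 1 = 8.0
Step 3: sqrt(8.0) = 2.828427
Step 4: R = 14665.21 / (9.81 * 2.828427) = 528.5 m

528.5


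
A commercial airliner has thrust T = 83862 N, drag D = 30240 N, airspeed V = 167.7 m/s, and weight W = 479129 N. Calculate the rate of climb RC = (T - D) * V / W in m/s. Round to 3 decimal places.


Step 1: Excess thrust = T - D = 83862 - 30240 = 53622 N
Step 2: Excess power = 53622 * 167.7 = 8992409.4 W
Step 3: RC = 8992409.4 / 479129 = 18.768 m/s

18.768


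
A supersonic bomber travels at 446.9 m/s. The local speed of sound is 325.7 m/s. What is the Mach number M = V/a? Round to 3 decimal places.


Step 1: M = V / a = 446.9 / 325.7
Step 2: M = 1.372

1.372


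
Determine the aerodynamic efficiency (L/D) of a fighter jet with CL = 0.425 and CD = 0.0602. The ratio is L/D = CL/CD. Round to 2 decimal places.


Step 1: L/D = CL / CD = 0.425 / 0.0602
Step 2: L/D = 7.06

7.06


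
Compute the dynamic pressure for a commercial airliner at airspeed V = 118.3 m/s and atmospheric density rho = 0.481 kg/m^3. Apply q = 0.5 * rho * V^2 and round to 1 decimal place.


Step 1: V^2 = 118.3^2 = 13994.89
Step 2: q = 0.5 * 0.481 * 13994.89
Step 3: q = 3365.8 Pa

3365.8


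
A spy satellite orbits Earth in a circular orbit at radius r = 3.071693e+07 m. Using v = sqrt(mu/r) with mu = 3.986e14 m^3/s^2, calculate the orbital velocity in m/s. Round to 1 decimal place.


Step 1: mu / r = 3.986e14 / 3.071693e+07 = 12976557.2276
Step 2: v = sqrt(12976557.2276) = 3602.3 m/s

3602.3


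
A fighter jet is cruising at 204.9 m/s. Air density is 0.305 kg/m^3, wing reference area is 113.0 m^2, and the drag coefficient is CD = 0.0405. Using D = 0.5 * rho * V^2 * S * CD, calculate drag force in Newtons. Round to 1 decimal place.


Step 1: Dynamic pressure q = 0.5 * 0.305 * 204.9^2 = 6402.5615 Pa
Step 2: Drag D = q * S * CD = 6402.5615 * 113.0 * 0.0405
Step 3: D = 29301.3 N

29301.3


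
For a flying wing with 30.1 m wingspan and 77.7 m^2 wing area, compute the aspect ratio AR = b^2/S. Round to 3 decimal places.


Step 1: b^2 = 30.1^2 = 906.01
Step 2: AR = 906.01 / 77.7 = 11.660

11.660


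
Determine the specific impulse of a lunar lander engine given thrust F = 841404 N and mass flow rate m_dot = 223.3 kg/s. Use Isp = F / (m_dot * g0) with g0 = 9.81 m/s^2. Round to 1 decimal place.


Step 1: m_dot * g0 = 223.3 * 9.81 = 2190.57
Step 2: Isp = 841404 / 2190.57 = 384.1 s

384.1


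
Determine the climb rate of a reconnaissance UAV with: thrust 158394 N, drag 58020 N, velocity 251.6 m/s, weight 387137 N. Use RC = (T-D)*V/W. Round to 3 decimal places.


Step 1: Excess thrust = T - D = 158394 - 58020 = 100374 N
Step 2: Excess power = 100374 * 251.6 = 25254098.4 W
Step 3: RC = 25254098.4 / 387137 = 65.233 m/s

65.233


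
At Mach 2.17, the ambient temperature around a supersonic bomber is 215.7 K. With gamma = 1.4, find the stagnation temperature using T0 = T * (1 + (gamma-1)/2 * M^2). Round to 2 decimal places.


Step 1: (gamma-1)/2 = 0.2
Step 2: M^2 = 4.7089
Step 3: 1 + 0.2 * 4.7089 = 1.94178
Step 4: T0 = 215.7 * 1.94178 = 418.84 K

418.84


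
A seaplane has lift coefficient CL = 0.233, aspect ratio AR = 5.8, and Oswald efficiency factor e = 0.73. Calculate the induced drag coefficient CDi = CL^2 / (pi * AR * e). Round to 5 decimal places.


Step 1: CL^2 = 0.233^2 = 0.054289
Step 2: pi * AR * e = 3.14159 * 5.8 * 0.73 = 13.301503
Step 3: CDi = 0.054289 / 13.301503 = 0.00408

0.00408


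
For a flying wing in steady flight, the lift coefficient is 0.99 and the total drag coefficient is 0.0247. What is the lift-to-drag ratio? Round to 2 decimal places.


Step 1: L/D = CL / CD = 0.99 / 0.0247
Step 2: L/D = 40.08

40.08


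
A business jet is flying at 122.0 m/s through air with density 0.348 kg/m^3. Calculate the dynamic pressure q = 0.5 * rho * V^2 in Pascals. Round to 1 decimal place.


Step 1: V^2 = 122.0^2 = 14884.0
Step 2: q = 0.5 * 0.348 * 14884.0
Step 3: q = 2589.8 Pa

2589.8


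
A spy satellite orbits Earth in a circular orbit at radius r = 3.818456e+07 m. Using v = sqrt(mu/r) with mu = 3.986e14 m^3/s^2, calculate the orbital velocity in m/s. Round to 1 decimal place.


Step 1: mu / r = 3.986e14 / 3.818456e+07 = 10438774.2061
Step 2: v = sqrt(10438774.2061) = 3230.9 m/s

3230.9


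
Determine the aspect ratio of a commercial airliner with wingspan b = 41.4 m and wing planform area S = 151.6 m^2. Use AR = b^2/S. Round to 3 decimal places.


Step 1: b^2 = 41.4^2 = 1713.96
Step 2: AR = 1713.96 / 151.6 = 11.306

11.306


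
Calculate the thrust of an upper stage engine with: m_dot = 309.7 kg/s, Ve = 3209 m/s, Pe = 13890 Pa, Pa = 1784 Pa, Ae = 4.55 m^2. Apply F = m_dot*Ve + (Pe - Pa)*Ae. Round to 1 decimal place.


Step 1: Momentum thrust = m_dot * Ve = 309.7 * 3209 = 993827.3 N
Step 2: Pressure thrust = (Pe - Pa) * Ae = (13890 - 1784) * 4.55 = 55082.30 N
Step 3: Total thrust F = 993827.3 + 55082.30 = 1048909.6 N

1048909.6


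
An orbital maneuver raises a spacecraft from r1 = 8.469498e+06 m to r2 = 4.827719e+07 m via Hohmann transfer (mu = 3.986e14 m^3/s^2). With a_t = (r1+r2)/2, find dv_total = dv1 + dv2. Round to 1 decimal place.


Step 1: Transfer semi-major axis a_t = (8.469498e+06 + 4.827719e+07) / 2 = 2.837334e+07 m
Step 2: v1 (circular at r1) = sqrt(mu/r1) = 6860.25 m/s
Step 3: v_t1 = sqrt(mu*(2/r1 - 1/a_t)) = 8948.61 m/s
Step 4: dv1 = |8948.61 - 6860.25| = 2088.36 m/s
Step 5: v2 (circular at r2) = 2873.41 m/s, v_t2 = 1569.9 m/s
Step 6: dv2 = |2873.41 - 1569.9| = 1303.51 m/s
Step 7: Total delta-v = 2088.36 + 1303.51 = 3391.9 m/s

3391.9


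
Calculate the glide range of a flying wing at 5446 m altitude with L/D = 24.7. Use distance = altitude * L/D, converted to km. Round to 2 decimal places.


Step 1: Glide distance = altitude * L/D = 5446 * 24.7 = 134516.2 m
Step 2: Convert to km: 134516.2 / 1000 = 134.52 km

134.52


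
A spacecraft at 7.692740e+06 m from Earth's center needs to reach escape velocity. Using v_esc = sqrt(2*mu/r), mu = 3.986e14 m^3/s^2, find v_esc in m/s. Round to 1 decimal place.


Step 1: 2*mu/r = 2 * 3.986e14 / 7.692740e+06 = 103630175.9841
Step 2: v_esc = sqrt(103630175.9841) = 10179.9 m/s

10179.9


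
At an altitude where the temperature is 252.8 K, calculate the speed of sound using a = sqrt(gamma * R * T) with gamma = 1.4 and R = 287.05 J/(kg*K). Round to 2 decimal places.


Step 1: gamma * R * T = 1.4 * 287.05 * 252.8 = 101592.736
Step 2: a = sqrt(101592.736) = 318.74 m/s

318.74


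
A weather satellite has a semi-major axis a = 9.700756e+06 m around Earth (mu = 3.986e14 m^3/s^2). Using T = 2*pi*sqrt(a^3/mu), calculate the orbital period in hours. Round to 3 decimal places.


Step 1: a^3 / mu = 9.128864e+20 / 3.986e14 = 2.290232e+06
Step 2: sqrt(2.290232e+06) = 1513.3512 s
Step 3: T = 2*pi * 1513.3512 = 9508.67 s
Step 4: T in hours = 9508.67 / 3600 = 2.641 hours

2.641


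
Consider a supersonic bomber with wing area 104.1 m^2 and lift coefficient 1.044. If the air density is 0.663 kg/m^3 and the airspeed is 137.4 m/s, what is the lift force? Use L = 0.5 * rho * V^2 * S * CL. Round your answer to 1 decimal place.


Step 1: Calculate dynamic pressure q = 0.5 * 0.663 * 137.4^2 = 0.5 * 0.663 * 18878.76 = 6258.3089 Pa
Step 2: Multiply by wing area and lift coefficient: L = 6258.3089 * 104.1 * 1.044
Step 3: L = 651489.9607 * 1.044 = 680155.5 N

680155.5


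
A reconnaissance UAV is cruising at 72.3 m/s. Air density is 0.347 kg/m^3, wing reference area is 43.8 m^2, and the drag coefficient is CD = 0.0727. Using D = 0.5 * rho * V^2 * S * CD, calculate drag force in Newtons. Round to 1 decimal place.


Step 1: Dynamic pressure q = 0.5 * 0.347 * 72.3^2 = 906.9348 Pa
Step 2: Drag D = q * S * CD = 906.9348 * 43.8 * 0.0727
Step 3: D = 2887.9 N

2887.9


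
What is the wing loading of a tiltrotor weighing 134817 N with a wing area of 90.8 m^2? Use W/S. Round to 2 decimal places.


Step 1: Wing loading = W / S = 134817 / 90.8
Step 2: Wing loading = 1484.77 N/m^2

1484.77


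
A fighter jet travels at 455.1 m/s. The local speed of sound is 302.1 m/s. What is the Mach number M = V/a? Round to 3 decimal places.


Step 1: M = V / a = 455.1 / 302.1
Step 2: M = 1.506

1.506


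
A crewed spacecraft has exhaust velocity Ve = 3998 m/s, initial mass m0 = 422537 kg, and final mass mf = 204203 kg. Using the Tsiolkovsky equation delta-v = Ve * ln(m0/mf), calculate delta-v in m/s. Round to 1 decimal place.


Step 1: Mass ratio m0/mf = 422537 / 204203 = 2.069201
Step 2: ln(2.069201) = 0.727162
Step 3: delta-v = 3998 * 0.727162 = 2907.2 m/s

2907.2


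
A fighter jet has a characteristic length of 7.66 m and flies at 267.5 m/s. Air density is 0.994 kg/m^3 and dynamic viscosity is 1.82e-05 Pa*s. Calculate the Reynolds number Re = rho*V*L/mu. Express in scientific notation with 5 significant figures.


Step 1: Numerator = rho * V * L = 0.994 * 267.5 * 7.66 = 2036.7557
Step 2: Re = 2036.7557 / 1.82e-05
Step 3: Re = 1.1191e+08

1.1191e+08


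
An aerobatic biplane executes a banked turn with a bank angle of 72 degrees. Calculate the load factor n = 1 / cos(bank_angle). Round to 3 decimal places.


Step 1: Convert 72 degrees to radians = 1.256637
Step 2: cos(72 deg) = 0.309017
Step 3: n = 1 / 0.309017 = 3.236

3.236


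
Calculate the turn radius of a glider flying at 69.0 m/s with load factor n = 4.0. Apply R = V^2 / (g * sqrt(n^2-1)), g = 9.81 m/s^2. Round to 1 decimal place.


Step 1: V^2 = 69.0^2 = 4761.0
Step 2: n^2 - 1 = 4.0^2 - 1 = 15.0
Step 3: sqrt(15.0) = 3.872983
Step 4: R = 4761.0 / (9.81 * 3.872983) = 125.3 m

125.3


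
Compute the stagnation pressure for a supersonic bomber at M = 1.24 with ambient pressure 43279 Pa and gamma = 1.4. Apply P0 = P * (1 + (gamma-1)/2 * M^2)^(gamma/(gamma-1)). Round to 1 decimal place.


Step 1: (gamma-1)/2 * M^2 = 0.2 * 1.5376 = 0.30752
Step 2: 1 + 0.30752 = 1.30752
Step 3: Exponent gamma/(gamma-1) = 3.5
Step 4: P0 = 43279 * 1.30752^3.5 = 110623.2 Pa

110623.2


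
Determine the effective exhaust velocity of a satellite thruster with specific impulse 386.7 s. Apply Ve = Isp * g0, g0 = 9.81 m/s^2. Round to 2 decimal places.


Step 1: Ve = Isp * g0 = 386.7 * 9.81
Step 2: Ve = 3793.53 m/s

3793.53


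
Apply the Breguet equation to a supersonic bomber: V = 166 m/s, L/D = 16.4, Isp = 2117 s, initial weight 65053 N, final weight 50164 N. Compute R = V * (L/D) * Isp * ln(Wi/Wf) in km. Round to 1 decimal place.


Step 1: Coefficient = V * (L/D) * Isp = 166 * 16.4 * 2117 = 5763320.8 m
Step 2: Wi/Wf = 65053 / 50164 = 1.296806
Step 3: ln(1.296806) = 0.259905
Step 4: R = 5763320.8 * 0.259905 = 1497914.1 m = 1497.9 km

1497.9


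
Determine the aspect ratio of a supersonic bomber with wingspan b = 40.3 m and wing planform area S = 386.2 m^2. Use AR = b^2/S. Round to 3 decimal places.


Step 1: b^2 = 40.3^2 = 1624.09
Step 2: AR = 1624.09 / 386.2 = 4.205

4.205


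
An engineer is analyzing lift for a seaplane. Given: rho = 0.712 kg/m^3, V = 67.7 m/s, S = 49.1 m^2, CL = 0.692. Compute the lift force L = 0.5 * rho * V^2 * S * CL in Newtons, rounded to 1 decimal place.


Step 1: Calculate dynamic pressure q = 0.5 * 0.712 * 67.7^2 = 0.5 * 0.712 * 4583.29 = 1631.6512 Pa
Step 2: Multiply by wing area and lift coefficient: L = 1631.6512 * 49.1 * 0.692
Step 3: L = 80114.0759 * 0.692 = 55438.9 N

55438.9


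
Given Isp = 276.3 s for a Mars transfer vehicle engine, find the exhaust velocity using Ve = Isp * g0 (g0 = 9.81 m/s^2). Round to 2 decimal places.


Step 1: Ve = Isp * g0 = 276.3 * 9.81
Step 2: Ve = 2710.50 m/s

2710.50


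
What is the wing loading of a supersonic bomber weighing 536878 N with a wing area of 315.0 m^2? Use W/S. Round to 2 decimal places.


Step 1: Wing loading = W / S = 536878 / 315.0
Step 2: Wing loading = 1704.37 N/m^2

1704.37


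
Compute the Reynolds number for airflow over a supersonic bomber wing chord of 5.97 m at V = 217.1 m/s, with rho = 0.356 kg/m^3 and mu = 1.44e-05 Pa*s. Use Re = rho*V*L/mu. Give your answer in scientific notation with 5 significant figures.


Step 1: Numerator = rho * V * L = 0.356 * 217.1 * 5.97 = 461.406972
Step 2: Re = 461.406972 / 1.44e-05
Step 3: Re = 3.2042e+07

3.2042e+07


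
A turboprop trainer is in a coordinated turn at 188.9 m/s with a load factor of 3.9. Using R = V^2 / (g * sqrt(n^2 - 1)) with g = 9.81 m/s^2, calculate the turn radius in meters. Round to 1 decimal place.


Step 1: V^2 = 188.9^2 = 35683.21
Step 2: n^2 - 1 = 3.9^2 - 1 = 14.21
Step 3: sqrt(14.21) = 3.769615
Step 4: R = 35683.21 / (9.81 * 3.769615) = 964.9 m

964.9


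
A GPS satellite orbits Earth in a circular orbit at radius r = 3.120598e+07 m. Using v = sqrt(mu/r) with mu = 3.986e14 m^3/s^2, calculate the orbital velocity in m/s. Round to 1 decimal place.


Step 1: mu / r = 3.986e14 / 3.120598e+07 = 12773192.8303
Step 2: v = sqrt(12773192.8303) = 3574.0 m/s

3574.0


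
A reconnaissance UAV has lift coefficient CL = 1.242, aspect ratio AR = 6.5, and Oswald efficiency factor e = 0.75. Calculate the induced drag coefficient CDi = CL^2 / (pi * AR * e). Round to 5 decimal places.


Step 1: CL^2 = 1.242^2 = 1.542564
Step 2: pi * AR * e = 3.14159 * 6.5 * 0.75 = 15.315264
Step 3: CDi = 1.542564 / 15.315264 = 0.10072

0.10072


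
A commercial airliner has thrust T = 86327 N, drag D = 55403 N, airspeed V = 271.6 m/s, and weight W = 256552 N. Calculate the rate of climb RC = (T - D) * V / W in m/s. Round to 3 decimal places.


Step 1: Excess thrust = T - D = 86327 - 55403 = 30924 N
Step 2: Excess power = 30924 * 271.6 = 8398958.4 W
Step 3: RC = 8398958.4 / 256552 = 32.738 m/s

32.738


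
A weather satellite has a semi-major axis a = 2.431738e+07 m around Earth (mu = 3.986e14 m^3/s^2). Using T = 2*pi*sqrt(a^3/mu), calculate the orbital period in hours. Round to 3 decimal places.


Step 1: a^3 / mu = 1.437972e+22 / 3.986e14 = 3.607556e+07
Step 2: sqrt(3.607556e+07) = 6006.2931 s
Step 3: T = 2*pi * 6006.2931 = 37738.65 s
Step 4: T in hours = 37738.65 / 3600 = 10.483 hours

10.483


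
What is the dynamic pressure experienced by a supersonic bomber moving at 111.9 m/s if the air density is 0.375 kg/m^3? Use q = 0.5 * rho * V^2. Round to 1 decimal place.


Step 1: V^2 = 111.9^2 = 12521.61
Step 2: q = 0.5 * 0.375 * 12521.61
Step 3: q = 2347.8 Pa

2347.8


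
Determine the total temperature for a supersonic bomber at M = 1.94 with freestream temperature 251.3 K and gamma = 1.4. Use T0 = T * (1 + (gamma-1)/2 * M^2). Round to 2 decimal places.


Step 1: (gamma-1)/2 = 0.2
Step 2: M^2 = 3.7636
Step 3: 1 + 0.2 * 3.7636 = 1.75272
Step 4: T0 = 251.3 * 1.75272 = 440.46 K

440.46


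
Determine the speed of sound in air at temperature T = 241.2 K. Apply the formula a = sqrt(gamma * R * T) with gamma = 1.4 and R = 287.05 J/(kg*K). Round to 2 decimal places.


Step 1: gamma * R * T = 1.4 * 287.05 * 241.2 = 96931.044
Step 2: a = sqrt(96931.044) = 311.34 m/s

311.34


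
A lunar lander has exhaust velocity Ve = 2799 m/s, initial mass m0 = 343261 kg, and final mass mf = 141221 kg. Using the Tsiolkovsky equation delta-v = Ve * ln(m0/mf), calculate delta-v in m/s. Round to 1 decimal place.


Step 1: Mass ratio m0/mf = 343261 / 141221 = 2.430665
Step 2: ln(2.430665) = 0.888165
Step 3: delta-v = 2799 * 0.888165 = 2486.0 m/s

2486.0


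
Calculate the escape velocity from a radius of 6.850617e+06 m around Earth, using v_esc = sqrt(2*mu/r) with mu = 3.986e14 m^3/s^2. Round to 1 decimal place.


Step 1: 2*mu/r = 2 * 3.986e14 / 6.850617e+06 = 116369080.3325
Step 2: v_esc = sqrt(116369080.3325) = 10787.5 m/s

10787.5


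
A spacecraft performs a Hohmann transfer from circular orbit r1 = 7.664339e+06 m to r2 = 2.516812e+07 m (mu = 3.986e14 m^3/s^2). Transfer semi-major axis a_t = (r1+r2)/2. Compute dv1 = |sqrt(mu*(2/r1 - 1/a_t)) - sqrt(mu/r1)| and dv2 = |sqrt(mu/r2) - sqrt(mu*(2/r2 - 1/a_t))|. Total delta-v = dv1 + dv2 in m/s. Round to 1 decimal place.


Step 1: Transfer semi-major axis a_t = (7.664339e+06 + 2.516812e+07) / 2 = 1.641623e+07 m
Step 2: v1 (circular at r1) = sqrt(mu/r1) = 7211.59 m/s
Step 3: v_t1 = sqrt(mu*(2/r1 - 1/a_t)) = 8929.35 m/s
Step 4: dv1 = |8929.35 - 7211.59| = 1717.76 m/s
Step 5: v2 (circular at r2) = 3979.64 m/s, v_t2 = 2719.22 m/s
Step 6: dv2 = |3979.64 - 2719.22| = 1260.42 m/s
Step 7: Total delta-v = 1717.76 + 1260.42 = 2978.2 m/s

2978.2


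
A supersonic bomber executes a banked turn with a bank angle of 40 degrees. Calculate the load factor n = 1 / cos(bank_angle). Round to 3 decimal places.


Step 1: Convert 40 degrees to radians = 0.698132
Step 2: cos(40 deg) = 0.766044
Step 3: n = 1 / 0.766044 = 1.305

1.305


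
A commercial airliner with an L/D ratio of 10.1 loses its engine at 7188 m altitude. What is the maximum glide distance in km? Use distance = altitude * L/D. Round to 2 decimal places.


Step 1: Glide distance = altitude * L/D = 7188 * 10.1 = 72598.8 m
Step 2: Convert to km: 72598.8 / 1000 = 72.60 km

72.60
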